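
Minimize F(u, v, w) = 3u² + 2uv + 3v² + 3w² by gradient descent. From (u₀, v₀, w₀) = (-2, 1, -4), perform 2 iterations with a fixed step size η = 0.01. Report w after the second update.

∇F = (6u + 2v, 2u + 6v, 6w)
Step 1: at (-2, 1, -4), ∇F = (-10, 2, -24) → (-2, 1, -4) − 0.01·(-10, 2, -24) = (-1.9, 0.98, -3.76)
Step 2: at (-1.9, 0.98, -3.76), ∇F = (-9.44, 2.08, -22.56) → (-1.9, 0.98, -3.76) − 0.01·(-9.44, 2.08, -22.56) = (-1.8056, 0.9592, -3.5344)
w = -3.5344

-3.5344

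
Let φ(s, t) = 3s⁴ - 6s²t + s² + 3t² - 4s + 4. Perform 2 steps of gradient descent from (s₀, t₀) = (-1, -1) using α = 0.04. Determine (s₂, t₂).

(0.29024, -0.3856)

∇φ = (12s³ - 12st + 2s - 4, -6s² + 6t)
(s₁, t₁) = (-1, -1) − 0.04·(-30, -12) = (0.2, -0.52)
(s₂, t₂) = (0.2, -0.52) − 0.04·(-2.256, -3.36) = (0.29024, -0.3856)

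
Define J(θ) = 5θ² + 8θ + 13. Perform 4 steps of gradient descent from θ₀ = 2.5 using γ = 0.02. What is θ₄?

0.55168

J′(θ) = 10θ + 8
Step 1: J′(2.5) = 33; θ₁ = 2.5 − 0.02·33 = 1.84
Step 2: J′(1.84) = 26.4; θ₂ = 1.84 − 0.02·26.4 = 1.312
Step 3: J′(1.312) = 21.12; θ₃ = 1.312 − 0.02·21.12 = 0.8896
Step 4: J′(0.8896) = 16.896; θ₄ = 0.8896 − 0.02·16.896 = 0.55168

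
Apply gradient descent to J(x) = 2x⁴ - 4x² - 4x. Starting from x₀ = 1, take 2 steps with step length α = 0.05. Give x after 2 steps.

J′(x) = 8x³ - 8x - 4
Step 1: J′(1) = -4; x₁ = 1 − 0.05·(-4) = 1.2
Step 2: J′(1.2) = 0.224; x₂ = 1.2 − 0.05·0.224 = 1.1888

1.1888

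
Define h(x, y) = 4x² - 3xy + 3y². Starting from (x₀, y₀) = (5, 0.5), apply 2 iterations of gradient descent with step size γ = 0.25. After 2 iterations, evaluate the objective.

405.4638671875

∇h = (8x - 3y, -3x + 6y)
Step 1: at (5, 0.5), ∇h = (38.5, -12) → (5, 0.5) − 0.25·(38.5, -12) = (-4.625, 3.5)
Step 2: at (-4.625, 3.5), ∇h = (-47.5, 34.875) → (-4.625, 3.5) − 0.25·(-47.5, 34.875) = (7.25, -5.21875)
h(7.25, -5.21875) = 405.4638671875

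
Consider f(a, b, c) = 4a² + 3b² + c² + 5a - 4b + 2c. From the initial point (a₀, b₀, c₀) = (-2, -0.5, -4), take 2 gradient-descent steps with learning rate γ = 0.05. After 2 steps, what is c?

∇f = (8a + 5, 6b - 4, 2c + 2)
(a₁, b₁, c₁) = (-2, -0.5, -4) − 0.05·(-11, -7, -6) = (-1.45, -0.15, -3.7)
(a₂, b₂, c₂) = (-1.45, -0.15, -3.7) − 0.05·(-6.6, -4.9, -5.4) = (-1.12, 0.095, -3.43)
c = -3.43

-3.43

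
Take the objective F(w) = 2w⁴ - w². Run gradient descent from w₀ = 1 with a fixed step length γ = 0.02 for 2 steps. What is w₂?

F′(w) = 8w³ - 2w
w₁ = 1 − 0.02·6 = 0.88
w₂ = 0.88 − 0.02·3.691776 = 0.80616448

0.80616448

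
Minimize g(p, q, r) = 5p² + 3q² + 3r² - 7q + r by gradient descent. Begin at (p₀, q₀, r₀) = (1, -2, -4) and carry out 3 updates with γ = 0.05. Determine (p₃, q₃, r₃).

∇g = (10p, 6q - 7, 6r + 1)
Step 1: at (1, -2, -4), ∇g = (10, -19, -23) → (1, -2, -4) − 0.05·(10, -19, -23) = (0.5, -1.05, -2.85)
Step 2: at (0.5, -1.05, -2.85), ∇g = (5, -13.3, -16.1) → (0.5, -1.05, -2.85) − 0.05·(5, -13.3, -16.1) = (0.25, -0.385, -2.045)
Step 3: at (0.25, -0.385, -2.045), ∇g = (2.5, -9.31, -11.27) → (0.25, -0.385, -2.045) − 0.05·(2.5, -9.31, -11.27) = (0.125, 0.0805, -1.4815)

(0.125, 0.0805, -1.4815)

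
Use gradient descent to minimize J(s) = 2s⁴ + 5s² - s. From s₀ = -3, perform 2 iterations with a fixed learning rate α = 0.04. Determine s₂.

J′(s) = 8s³ + 10s - 1
s₁ = -3 − 0.04·(-247) = 6.88
s₂ = 6.88 − 0.04·2673.085376 = -100.04341504

-100.04341504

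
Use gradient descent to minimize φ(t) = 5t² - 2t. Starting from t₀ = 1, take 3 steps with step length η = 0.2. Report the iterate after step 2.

φ′(t) = 10t - 2
t₁ = 1 − 0.2·8 = -0.6
t₂ = -0.6 − 0.2·(-8) = 1

1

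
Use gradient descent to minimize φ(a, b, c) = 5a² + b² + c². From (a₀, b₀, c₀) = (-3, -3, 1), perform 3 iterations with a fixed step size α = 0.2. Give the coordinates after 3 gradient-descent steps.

(3, -0.648, 0.216)

∇φ = (10a, 2b, 2c)
Step 1: at (-3, -3, 1), ∇φ = (-30, -6, 2) → (-3, -3, 1) − 0.2·(-30, -6, 2) = (3, -1.8, 0.6)
Step 2: at (3, -1.8, 0.6), ∇φ = (30, -3.6, 1.2) → (3, -1.8, 0.6) − 0.2·(30, -3.6, 1.2) = (-3, -1.08, 0.36)
Step 3: at (-3, -1.08, 0.36), ∇φ = (-30, -2.16, 0.72) → (-3, -1.08, 0.36) − 0.2·(-30, -2.16, 0.72) = (3, -0.648, 0.216)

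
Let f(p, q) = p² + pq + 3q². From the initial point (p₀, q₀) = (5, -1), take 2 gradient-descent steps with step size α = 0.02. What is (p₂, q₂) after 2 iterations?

∇f = (2p + q, p + 6q)
Step 1: at (5, -1), ∇f = (9, -1) → (5, -1) − 0.02·(9, -1) = (4.82, -0.98)
Step 2: at (4.82, -0.98), ∇f = (8.66, -1.06) → (4.82, -0.98) − 0.02·(8.66, -1.06) = (4.6468, -0.9588)

(4.6468, -0.9588)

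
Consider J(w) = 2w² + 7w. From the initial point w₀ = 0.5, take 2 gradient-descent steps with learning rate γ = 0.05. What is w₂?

-0.31

J′(w) = 4w + 7
w₁ = 0.5 − 0.05·9 = 0.05
w₂ = 0.05 − 0.05·7.2 = -0.31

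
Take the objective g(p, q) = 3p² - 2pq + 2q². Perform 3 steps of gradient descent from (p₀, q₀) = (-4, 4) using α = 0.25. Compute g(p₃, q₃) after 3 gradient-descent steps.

∇g = (6p - 2q, -2p + 4q)
(p₁, q₁) = (-4, 4) − 0.25·(-32, 24) = (4, -2)
(p₂, q₂) = (4, -2) − 0.25·(28, -16) = (-3, 2)
(p₃, q₃) = (-3, 2) − 0.25·(-22, 14) = (2.5, -1.5)
g(2.5, -1.5) = 30.75

30.75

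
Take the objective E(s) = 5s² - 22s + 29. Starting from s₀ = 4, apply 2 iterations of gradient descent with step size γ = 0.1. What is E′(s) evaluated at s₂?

0

E′(s) = 10s - 22
s₁ = 4 − 0.1·18 = 2.2
s₂ = 2.2 − 0.1·0 = 2.2
E′(s) at (2.2) = 0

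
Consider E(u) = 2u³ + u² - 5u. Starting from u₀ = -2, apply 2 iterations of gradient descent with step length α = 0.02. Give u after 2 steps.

E′(u) = 6u² + 2u - 5
Step 1: E′(-2) = 15; u₁ = -2 − 0.02·15 = -2.3
Step 2: E′(-2.3) = 22.14; u₂ = -2.3 − 0.02·22.14 = -2.7428

-2.7428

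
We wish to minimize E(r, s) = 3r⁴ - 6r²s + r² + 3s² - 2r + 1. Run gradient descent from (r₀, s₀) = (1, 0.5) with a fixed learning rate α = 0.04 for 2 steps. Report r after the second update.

0.79466752

∇E = (12r³ - 12rs + 2r - 2, -6r² + 6s)
Step 1: at (1, 0.5), ∇E = (6, -3) → (1, 0.5) − 0.04·(6, -3) = (0.76, 0.62)
Step 2: at (0.76, 0.62), ∇E = (-0.866688, 0.2544) → (0.76, 0.62) − 0.04·(-0.866688, 0.2544) = (0.79466752, 0.609824)
r = 0.79466752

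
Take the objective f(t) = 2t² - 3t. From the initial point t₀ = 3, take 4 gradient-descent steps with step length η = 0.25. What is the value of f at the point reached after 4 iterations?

-1.125

f′(t) = 4t - 3
t₁ = 3 − 0.25·9 = 0.75
t₂ = 0.75 − 0.25·0 = 0.75
t₃ = 0.75 − 0.25·0 = 0.75
t₄ = 0.75 − 0.25·0 = 0.75
f(0.75) = -1.125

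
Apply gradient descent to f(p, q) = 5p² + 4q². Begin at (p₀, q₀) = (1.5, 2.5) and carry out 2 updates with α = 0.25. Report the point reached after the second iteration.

∇f = (10p, 8q)
(p₁, q₁) = (1.5, 2.5) − 0.25·(15, 20) = (-2.25, -2.5)
(p₂, q₂) = (-2.25, -2.5) − 0.25·(-22.5, -20) = (3.375, 2.5)

(3.375, 2.5)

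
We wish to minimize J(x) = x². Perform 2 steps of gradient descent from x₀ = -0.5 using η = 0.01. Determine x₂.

-0.4802

J′(x) = 2x
x₁ = -0.5 − 0.01·(-1) = -0.49
x₂ = -0.49 − 0.01·(-0.98) = -0.4802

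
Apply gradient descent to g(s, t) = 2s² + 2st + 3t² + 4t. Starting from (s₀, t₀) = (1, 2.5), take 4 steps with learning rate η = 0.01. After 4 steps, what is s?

0.6844444

∇g = (4s + 2t, 2s + 6t + 4)
Step 1: at (1, 2.5), ∇g = (9, 21) → (1, 2.5) − 0.01·(9, 21) = (0.91, 2.29)
Step 2: at (0.91, 2.29), ∇g = (8.22, 19.56) → (0.91, 2.29) − 0.01·(8.22, 19.56) = (0.8278, 2.0944)
Step 3: at (0.8278, 2.0944), ∇g = (7.5, 18.222) → (0.8278, 2.0944) − 0.01·(7.5, 18.222) = (0.7528, 1.91218)
Step 4: at (0.7528, 1.91218), ∇g = (6.83556, 16.97868) → (0.7528, 1.91218) − 0.01·(6.83556, 16.97868) = (0.6844444, 1.7423932)
s = 0.6844444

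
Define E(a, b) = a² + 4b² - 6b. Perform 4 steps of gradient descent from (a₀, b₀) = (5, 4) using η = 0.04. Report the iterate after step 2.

∇E = (2a, 8b - 6)
(a₁, b₁) = (5, 4) − 0.04·(10, 26) = (4.6, 2.96)
(a₂, b₂) = (4.6, 2.96) − 0.04·(9.2, 17.68) = (4.232, 2.2528)

(4.232, 2.2528)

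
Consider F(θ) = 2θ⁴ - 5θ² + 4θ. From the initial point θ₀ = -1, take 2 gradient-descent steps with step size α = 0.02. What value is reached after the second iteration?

-1.19921152

F′(θ) = 8θ³ - 10θ + 4
θ₁ = -1 − 0.02·6 = -1.12
θ₂ = -1.12 − 0.02·3.960576 = -1.19921152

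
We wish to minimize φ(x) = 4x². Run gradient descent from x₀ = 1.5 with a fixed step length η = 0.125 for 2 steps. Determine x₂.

0

φ′(x) = 8x
Step 1: φ′(1.5) = 12; x₁ = 1.5 − 0.125·12 = 0
Step 2: φ′(0) = 0; x₂ = 0 − 0.125·0 = 0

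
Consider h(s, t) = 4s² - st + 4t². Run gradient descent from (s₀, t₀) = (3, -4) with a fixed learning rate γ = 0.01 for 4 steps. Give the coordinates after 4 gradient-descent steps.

∇h = (8s - t, -s + 8t)
(s₁, t₁) = (3, -4) − 0.01·(28, -35) = (2.72, -3.65)
(s₂, t₂) = (2.72, -3.65) − 0.01·(25.41, -31.92) = (2.4659, -3.3308)
(s₃, t₃) = (2.4659, -3.3308) − 0.01·(23.058, -29.1123) = (2.23532, -3.039677)
(s₄, t₄) = (2.23532, -3.039677) − 0.01·(20.922237, -26.552736) = (2.02609763, -2.77414964)

(2.02609763, -2.77414964)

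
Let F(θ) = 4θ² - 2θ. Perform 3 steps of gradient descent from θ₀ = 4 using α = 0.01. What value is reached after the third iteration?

3.17008

F′(θ) = 8θ - 2
Step 1: F′(4) = 30; θ₁ = 4 − 0.01·30 = 3.7
Step 2: F′(3.7) = 27.6; θ₂ = 3.7 − 0.01·27.6 = 3.424
Step 3: F′(3.424) = 25.392; θ₃ = 3.424 − 0.01·25.392 = 3.17008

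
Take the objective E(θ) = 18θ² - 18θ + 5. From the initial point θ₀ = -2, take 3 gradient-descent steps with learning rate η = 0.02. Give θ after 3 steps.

E′(θ) = 36θ - 18
Step 1: E′(-2) = -90; θ₁ = -2 − 0.02·(-90) = -0.2
Step 2: E′(-0.2) = -25.2; θ₂ = -0.2 − 0.02·(-25.2) = 0.304
Step 3: E′(0.304) = -7.056; θ₃ = 0.304 − 0.02·(-7.056) = 0.44512

0.44512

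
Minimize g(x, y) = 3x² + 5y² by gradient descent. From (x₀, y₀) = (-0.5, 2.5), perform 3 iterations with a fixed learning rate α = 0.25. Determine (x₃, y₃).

∇g = (6x, 10y)
(x₁, y₁) = (-0.5, 2.5) − 0.25·(-3, 25) = (0.25, -3.75)
(x₂, y₂) = (0.25, -3.75) − 0.25·(1.5, -37.5) = (-0.125, 5.625)
(x₃, y₃) = (-0.125, 5.625) − 0.25·(-0.75, 56.25) = (0.0625, -8.4375)

(0.0625, -8.4375)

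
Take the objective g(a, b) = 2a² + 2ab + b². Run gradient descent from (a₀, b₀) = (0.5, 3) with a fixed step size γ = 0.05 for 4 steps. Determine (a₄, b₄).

∇g = (4a + 2b, 2a + 2b)
Step 1: at (0.5, 3), ∇g = (8, 7) → (0.5, 3) − 0.05·(8, 7) = (0.1, 2.65)
Step 2: at (0.1, 2.65), ∇g = (5.7, 5.5) → (0.1, 2.65) − 0.05·(5.7, 5.5) = (-0.185, 2.375)
Step 3: at (-0.185, 2.375), ∇g = (4.01, 4.38) → (-0.185, 2.375) − 0.05·(4.01, 4.38) = (-0.3855, 2.156)
Step 4: at (-0.3855, 2.156), ∇g = (2.77, 3.541) → (-0.3855, 2.156) − 0.05·(2.77, 3.541) = (-0.524, 1.97895)

(-0.524, 1.97895)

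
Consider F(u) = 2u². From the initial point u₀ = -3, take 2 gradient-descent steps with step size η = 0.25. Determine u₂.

F′(u) = 4u
Step 1: F′(-3) = -12; u₁ = -3 − 0.25·(-12) = 0
Step 2: F′(0) = 0; u₂ = 0 − 0.25·0 = 0

0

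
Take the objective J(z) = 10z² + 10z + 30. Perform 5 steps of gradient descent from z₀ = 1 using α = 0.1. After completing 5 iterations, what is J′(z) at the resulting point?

-30

J′(z) = 20z + 10
Step 1: J′(1) = 30; z₁ = 1 − 0.1·30 = -2
Step 2: J′(-2) = -30; z₂ = -2 − 0.1·(-30) = 1
Step 3: J′(1) = 30; z₃ = 1 − 0.1·30 = -2
Step 4: J′(-2) = -30; z₄ = -2 − 0.1·(-30) = 1
Step 5: J′(1) = 30; z₅ = 1 − 0.1·30 = -2
J′(z) at (-2) = -30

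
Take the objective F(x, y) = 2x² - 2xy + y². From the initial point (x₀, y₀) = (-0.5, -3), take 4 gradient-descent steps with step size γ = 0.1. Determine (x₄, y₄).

(-1.0264, -1.7736)

∇F = (4x - 2y, -2x + 2y)
(x₁, y₁) = (-0.5, -3) − 0.1·(4, -5) = (-0.9, -2.5)
(x₂, y₂) = (-0.9, -2.5) − 0.1·(1.4, -3.2) = (-1.04, -2.18)
(x₃, y₃) = (-1.04, -2.18) − 0.1·(0.2, -2.28) = (-1.06, -1.952)
(x₄, y₄) = (-1.06, -1.952) − 0.1·(-0.336, -1.784) = (-1.0264, -1.7736)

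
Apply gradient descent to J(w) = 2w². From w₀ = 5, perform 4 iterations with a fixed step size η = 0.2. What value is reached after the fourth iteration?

0.008

J′(w) = 4w
Step 1: J′(5) = 20; w₁ = 5 − 0.2·20 = 1
Step 2: J′(1) = 4; w₂ = 1 − 0.2·4 = 0.2
Step 3: J′(0.2) = 0.8; w₃ = 0.2 − 0.2·0.8 = 0.04
Step 4: J′(0.04) = 0.16; w₄ = 0.04 − 0.2·0.16 = 0.008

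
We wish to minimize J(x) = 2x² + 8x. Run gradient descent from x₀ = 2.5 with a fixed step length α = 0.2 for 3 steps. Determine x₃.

-1.964

J′(x) = 4x + 8
x₁ = 2.5 − 0.2·18 = -1.1
x₂ = -1.1 − 0.2·3.6 = -1.82
x₃ = -1.82 − 0.2·0.72 = -1.964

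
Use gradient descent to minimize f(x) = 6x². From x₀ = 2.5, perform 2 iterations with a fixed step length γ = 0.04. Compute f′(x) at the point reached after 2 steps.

f′(x) = 12x
Step 1: f′(2.5) = 30; x₁ = 2.5 − 0.04·30 = 1.3
Step 2: f′(1.3) = 15.6; x₂ = 1.3 − 0.04·15.6 = 0.676
f′(x) at (0.676) = 8.112

8.112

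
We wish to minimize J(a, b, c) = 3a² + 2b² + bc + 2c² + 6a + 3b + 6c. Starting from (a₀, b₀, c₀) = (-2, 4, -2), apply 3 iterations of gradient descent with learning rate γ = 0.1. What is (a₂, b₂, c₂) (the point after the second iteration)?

∇J = (6a + 6, 4b + c + 3, b + 4c + 6)
(a₁, b₁, c₁) = (-2, 4, -2) − 0.1·(-6, 17, 2) = (-1.4, 2.3, -2.2)
(a₂, b₂, c₂) = (-1.4, 2.3, -2.2) − 0.1·(-2.4, 10, -0.5) = (-1.16, 1.3, -2.15)

(-1.16, 1.3, -2.15)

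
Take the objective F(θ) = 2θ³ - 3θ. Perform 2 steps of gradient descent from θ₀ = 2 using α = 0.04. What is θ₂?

F′(θ) = 6θ² - 3
Step 1: F′(2) = 21; θ₁ = 2 − 0.04·21 = 1.16
Step 2: F′(1.16) = 5.0736; θ₂ = 1.16 − 0.04·5.0736 = 0.957056

0.957056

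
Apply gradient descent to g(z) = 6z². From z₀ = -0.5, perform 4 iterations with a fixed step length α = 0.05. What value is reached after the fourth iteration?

-0.0128

g′(z) = 12z
z₁ = -0.5 − 0.05·(-6) = -0.2
z₂ = -0.2 − 0.05·(-2.4) = -0.08
z₃ = -0.08 − 0.05·(-0.96) = -0.032
z₄ = -0.032 − 0.05·(-0.384) = -0.0128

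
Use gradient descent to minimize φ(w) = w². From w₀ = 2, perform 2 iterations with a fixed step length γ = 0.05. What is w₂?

1.62

φ′(w) = 2w
w₁ = 2 − 0.05·4 = 1.8
w₂ = 1.8 − 0.05·3.6 = 1.62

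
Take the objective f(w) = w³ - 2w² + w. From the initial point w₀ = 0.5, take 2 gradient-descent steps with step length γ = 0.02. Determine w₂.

0.5100985

f′(w) = 3w² - 4w + 1
Step 1: f′(0.5) = -0.25; w₁ = 0.5 − 0.02·(-0.25) = 0.505
Step 2: f′(0.505) = -0.254925; w₂ = 0.505 − 0.02·(-0.254925) = 0.5100985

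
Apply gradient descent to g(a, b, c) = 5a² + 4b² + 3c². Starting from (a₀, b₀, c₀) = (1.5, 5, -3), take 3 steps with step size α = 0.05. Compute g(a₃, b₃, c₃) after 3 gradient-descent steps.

∇g = (10a, 8b, 6c)
Step 1: at (1.5, 5, -3), ∇g = (15, 40, -18) → (1.5, 5, -3) − 0.05·(15, 40, -18) = (0.75, 3, -2.1)
Step 2: at (0.75, 3, -2.1), ∇g = (7.5, 24, -12.6) → (0.75, 3, -2.1) − 0.05·(7.5, 24, -12.6) = (0.375, 1.8, -1.47)
Step 3: at (0.375, 1.8, -1.47), ∇g = (3.75, 14.4, -8.82) → (0.375, 1.8, -1.47) − 0.05·(3.75, 14.4, -8.82) = (0.1875, 1.08, -1.029)
g(0.1875, 1.08, -1.029) = 8.01790425

8.01790425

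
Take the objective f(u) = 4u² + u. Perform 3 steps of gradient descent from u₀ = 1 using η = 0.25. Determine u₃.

-1.25

f′(u) = 8u + 1
u₁ = 1 − 0.25·9 = -1.25
u₂ = -1.25 − 0.25·(-9) = 1
u₃ = 1 − 0.25·9 = -1.25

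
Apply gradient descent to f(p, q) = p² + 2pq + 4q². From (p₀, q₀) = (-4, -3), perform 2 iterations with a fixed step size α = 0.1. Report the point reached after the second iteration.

∇f = (2p + 2q, 2p + 8q)
Step 1: at (-4, -3), ∇f = (-14, -32) → (-4, -3) − 0.1·(-14, -32) = (-2.6, 0.2)
Step 2: at (-2.6, 0.2), ∇f = (-4.8, -3.6) → (-2.6, 0.2) − 0.1·(-4.8, -3.6) = (-2.12, 0.56)

(-2.12, 0.56)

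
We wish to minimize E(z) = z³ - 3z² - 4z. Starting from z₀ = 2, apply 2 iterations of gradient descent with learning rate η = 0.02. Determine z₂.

2.150016

E′(z) = 3z² - 6z - 4
Step 1: E′(2) = -4; z₁ = 2 − 0.02·(-4) = 2.08
Step 2: E′(2.08) = -3.5008; z₂ = 2.08 − 0.02·(-3.5008) = 2.150016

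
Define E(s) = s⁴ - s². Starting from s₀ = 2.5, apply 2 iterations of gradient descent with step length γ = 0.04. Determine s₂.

0.21472

E′(s) = 4s³ - 2s
Step 1: E′(2.5) = 57.5; s₁ = 2.5 − 0.04·57.5 = 0.2
Step 2: E′(0.2) = -0.368; s₂ = 0.2 − 0.04·(-0.368) = 0.21472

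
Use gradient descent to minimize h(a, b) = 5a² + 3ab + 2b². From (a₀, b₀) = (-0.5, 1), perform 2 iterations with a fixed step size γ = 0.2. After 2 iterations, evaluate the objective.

0.1552

∇h = (10a + 3b, 3a + 4b)
(a₁, b₁) = (-0.5, 1) − 0.2·(-2, 2.5) = (-0.1, 0.5)
(a₂, b₂) = (-0.1, 0.5) − 0.2·(0.5, 1.7) = (-0.2, 0.16)
h(-0.2, 0.16) = 0.1552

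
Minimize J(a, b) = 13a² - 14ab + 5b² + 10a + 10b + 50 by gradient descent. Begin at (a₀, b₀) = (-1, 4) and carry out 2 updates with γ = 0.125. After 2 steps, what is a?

∇J = (26a - 14b + 10, -14a + 10b + 10)
Step 1: at (-1, 4), ∇J = (-72, 64) → (-1, 4) − 0.125·(-72, 64) = (8, -4)
Step 2: at (8, -4), ∇J = (274, -142) → (8, -4) − 0.125·(274, -142) = (-26.25, 13.75)
a = -26.25

-26.25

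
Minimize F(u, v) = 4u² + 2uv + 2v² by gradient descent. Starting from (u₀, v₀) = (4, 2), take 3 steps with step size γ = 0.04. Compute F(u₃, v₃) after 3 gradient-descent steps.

6.505921675264

∇F = (8u + 2v, 2u + 4v)
(u₁, v₁) = (4, 2) − 0.04·(36, 16) = (2.56, 1.36)
(u₂, v₂) = (2.56, 1.36) − 0.04·(23.2, 10.56) = (1.632, 0.9376)
(u₃, v₃) = (1.632, 0.9376) − 0.04·(14.9312, 7.0144) = (1.034752, 0.657024)
F(1.034752, 0.657024) = 6.505921675264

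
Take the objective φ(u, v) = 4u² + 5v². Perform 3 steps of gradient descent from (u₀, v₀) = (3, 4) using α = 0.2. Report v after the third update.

∇φ = (8u, 10v)
Step 1: at (3, 4), ∇φ = (24, 40) → (3, 4) − 0.2·(24, 40) = (-1.8, -4)
Step 2: at (-1.8, -4), ∇φ = (-14.4, -40) → (-1.8, -4) − 0.2·(-14.4, -40) = (1.08, 4)
Step 3: at (1.08, 4), ∇φ = (8.64, 40) → (1.08, 4) − 0.2·(8.64, 40) = (-0.648, -4)
v = -4

-4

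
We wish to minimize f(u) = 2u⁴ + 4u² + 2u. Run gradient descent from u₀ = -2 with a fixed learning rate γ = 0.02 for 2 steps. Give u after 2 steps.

-0.39597056

f′(u) = 8u³ + 8u + 2
Step 1: f′(-2) = -78; u₁ = -2 − 0.02·(-78) = -0.44
Step 2: f′(-0.44) = -2.201472; u₂ = -0.44 − 0.02·(-2.201472) = -0.39597056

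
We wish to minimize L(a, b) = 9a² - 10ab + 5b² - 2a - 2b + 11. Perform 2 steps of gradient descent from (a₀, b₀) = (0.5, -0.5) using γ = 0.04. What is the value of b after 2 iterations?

0.076

∇L = (18a - 10b - 2, -10a + 10b - 2)
(a₁, b₁) = (0.5, -0.5) − 0.04·(12, -12) = (0.02, -0.02)
(a₂, b₂) = (0.02, -0.02) − 0.04·(-1.44, -2.4) = (0.0776, 0.076)
b = 0.076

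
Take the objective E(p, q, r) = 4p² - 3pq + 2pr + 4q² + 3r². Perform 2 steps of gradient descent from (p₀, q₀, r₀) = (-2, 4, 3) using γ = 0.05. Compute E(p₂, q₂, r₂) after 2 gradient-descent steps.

14.549225

∇E = (8p - 3q + 2r, -3p + 8q, 2p + 6r)
Step 1: at (-2, 4, 3), ∇E = (-22, 38, 14) → (-2, 4, 3) − 0.05·(-22, 38, 14) = (-0.9, 2.1, 2.3)
Step 2: at (-0.9, 2.1, 2.3), ∇E = (-8.9, 19.5, 12) → (-0.9, 2.1, 2.3) − 0.05·(-8.9, 19.5, 12) = (-0.455, 1.125, 1.7)
E(-0.455, 1.125, 1.7) = 14.549225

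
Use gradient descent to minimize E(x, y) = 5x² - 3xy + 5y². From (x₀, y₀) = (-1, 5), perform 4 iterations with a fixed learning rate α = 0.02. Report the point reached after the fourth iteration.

(0.19441904, 1.9936136)

∇E = (10x - 3y, -3x + 10y)
Step 1: at (-1, 5), ∇E = (-25, 53) → (-1, 5) − 0.02·(-25, 53) = (-0.5, 3.94)
Step 2: at (-0.5, 3.94), ∇E = (-16.82, 40.9) → (-0.5, 3.94) − 0.02·(-16.82, 40.9) = (-0.1636, 3.122)
Step 3: at (-0.1636, 3.122), ∇E = (-11.002, 31.7108) → (-0.1636, 3.122) − 0.02·(-11.002, 31.7108) = (0.05644, 2.487784)
Step 4: at (0.05644, 2.487784), ∇E = (-6.898952, 24.70852) → (0.05644, 2.487784) − 0.02·(-6.898952, 24.70852) = (0.19441904, 1.9936136)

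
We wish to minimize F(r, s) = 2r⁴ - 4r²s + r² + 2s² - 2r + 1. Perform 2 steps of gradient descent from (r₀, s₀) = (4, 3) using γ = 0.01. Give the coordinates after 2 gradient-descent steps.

(-0.25670016, 3.381136)

∇F = (8r³ - 8rs + 2r - 2, -4r² + 4s)
Step 1: at (4, 3), ∇F = (422, -52) → (4, 3) − 0.01·(422, -52) = (-0.22, 3.52)
Step 2: at (-0.22, 3.52), ∇F = (3.670016, 13.8864) → (-0.22, 3.52) − 0.01·(3.670016, 13.8864) = (-0.25670016, 3.381136)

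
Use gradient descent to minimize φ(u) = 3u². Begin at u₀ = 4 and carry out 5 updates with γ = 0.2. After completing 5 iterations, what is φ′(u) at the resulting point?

φ′(u) = 6u
Step 1: φ′(4) = 24; u₁ = 4 − 0.2·24 = -0.8
Step 2: φ′(-0.8) = -4.8; u₂ = -0.8 − 0.2·(-4.8) = 0.16
Step 3: φ′(0.16) = 0.96; u₃ = 0.16 − 0.2·0.96 = -0.032
Step 4: φ′(-0.032) = -0.192; u₄ = -0.032 − 0.2·(-0.192) = 0.0064
Step 5: φ′(0.0064) = 0.0384; u₅ = 0.0064 − 0.2·0.0384 = -0.00128
φ′(u) at (-0.00128) = -0.00768

-0.00768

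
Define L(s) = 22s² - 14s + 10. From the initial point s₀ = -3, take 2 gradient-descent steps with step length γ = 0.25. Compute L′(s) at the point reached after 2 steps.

-14600

L′(s) = 44s - 14
s₁ = -3 − 0.25·(-146) = 33.5
s₂ = 33.5 − 0.25·1460 = -331.5
L′(s) at (-331.5) = -14600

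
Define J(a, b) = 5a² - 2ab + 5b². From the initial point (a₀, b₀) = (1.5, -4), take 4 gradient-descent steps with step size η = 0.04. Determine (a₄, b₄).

(-0.06619776, -0.46833664)

∇J = (10a - 2b, -2a + 10b)
(a₁, b₁) = (1.5, -4) − 0.04·(23, -43) = (0.58, -2.28)
(a₂, b₂) = (0.58, -2.28) − 0.04·(10.36, -23.96) = (0.1656, -1.3216)
(a₃, b₃) = (0.1656, -1.3216) − 0.04·(4.2992, -13.5472) = (-0.006368, -0.779712)
(a₄, b₄) = (-0.006368, -0.779712) − 0.04·(1.495744, -7.784384) = (-0.06619776, -0.46833664)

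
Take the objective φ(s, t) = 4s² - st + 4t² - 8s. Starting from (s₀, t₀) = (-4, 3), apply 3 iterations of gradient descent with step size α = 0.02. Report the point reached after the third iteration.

(-1.840456, 1.620336)

∇φ = (8s - t - 8, -s + 8t)
Step 1: at (-4, 3), ∇φ = (-43, 28) → (-4, 3) − 0.02·(-43, 28) = (-3.14, 2.44)
Step 2: at (-3.14, 2.44), ∇φ = (-35.56, 22.66) → (-3.14, 2.44) − 0.02·(-35.56, 22.66) = (-2.4288, 1.9868)
Step 3: at (-2.4288, 1.9868), ∇φ = (-29.4172, 18.3232) → (-2.4288, 1.9868) − 0.02·(-29.4172, 18.3232) = (-1.840456, 1.620336)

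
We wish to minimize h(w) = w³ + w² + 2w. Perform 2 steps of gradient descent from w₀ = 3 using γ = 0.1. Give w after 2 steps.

-0.675

h′(w) = 3w² + 2w + 2
Step 1: h′(3) = 35; w₁ = 3 − 0.1·35 = -0.5
Step 2: h′(-0.5) = 1.75; w₂ = -0.5 − 0.1·1.75 = -0.675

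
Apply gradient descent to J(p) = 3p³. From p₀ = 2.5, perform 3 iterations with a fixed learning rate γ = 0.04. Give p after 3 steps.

0.20886775

J′(p) = 9p²
p₁ = 2.5 − 0.04·56.25 = 0.25
p₂ = 0.25 − 0.04·0.5625 = 0.2275
p₃ = 0.2275 − 0.04·0.46580625 = 0.20886775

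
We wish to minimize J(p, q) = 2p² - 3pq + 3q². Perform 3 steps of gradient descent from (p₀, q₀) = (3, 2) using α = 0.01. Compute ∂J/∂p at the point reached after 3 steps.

∇J = (4p - 3q, -3p + 6q)
Step 1: at (3, 2), ∇J = (6, 3) → (3, 2) − 0.01·(6, 3) = (2.94, 1.97)
Step 2: at (2.94, 1.97), ∇J = (5.85, 3) → (2.94, 1.97) − 0.01·(5.85, 3) = (2.8815, 1.94)
Step 3: at (2.8815, 1.94), ∇J = (5.706, 2.9955) → (2.8815, 1.94) − 0.01·(5.706, 2.9955) = (2.82444, 1.910045)
∂J/∂p at (2.82444, 1.910045) = 5.567625

5.567625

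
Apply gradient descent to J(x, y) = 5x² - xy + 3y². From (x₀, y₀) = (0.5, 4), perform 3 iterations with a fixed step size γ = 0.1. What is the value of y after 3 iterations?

0.2965

∇J = (10x - y, -x + 6y)
Step 1: at (0.5, 4), ∇J = (1, 23.5) → (0.5, 4) − 0.1·(1, 23.5) = (0.4, 1.65)
Step 2: at (0.4, 1.65), ∇J = (2.35, 9.5) → (0.4, 1.65) − 0.1·(2.35, 9.5) = (0.165, 0.7)
Step 3: at (0.165, 0.7), ∇J = (0.95, 4.035) → (0.165, 0.7) − 0.1·(0.95, 4.035) = (0.07, 0.2965)
y = 0.2965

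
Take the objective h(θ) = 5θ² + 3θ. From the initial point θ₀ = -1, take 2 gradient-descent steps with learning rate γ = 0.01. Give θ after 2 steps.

-0.867

h′(θ) = 10θ + 3
θ₁ = -1 − 0.01·(-7) = -0.93
θ₂ = -0.93 − 0.01·(-6.3) = -0.867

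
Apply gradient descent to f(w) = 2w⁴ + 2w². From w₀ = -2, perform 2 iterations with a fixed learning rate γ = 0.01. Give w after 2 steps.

f′(w) = 8w³ + 4w
Step 1: f′(-2) = -72; w₁ = -2 − 0.01·(-72) = -1.28
Step 2: f′(-1.28) = -21.897216; w₂ = -1.28 − 0.01·(-21.897216) = -1.06102784

-1.06102784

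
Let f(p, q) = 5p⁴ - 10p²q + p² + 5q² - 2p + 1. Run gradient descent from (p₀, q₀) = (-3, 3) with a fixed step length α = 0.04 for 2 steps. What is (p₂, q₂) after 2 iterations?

(-1226.3795584, 58.18336)

∇f = (20p³ - 20pq + 2p - 2, -10p² + 10q)
(p₁, q₁) = (-3, 3) − 0.04·(-368, -60) = (11.72, 5.4)
(p₂, q₂) = (11.72, 5.4) − 0.04·(30952.48896, -1319.584) = (-1226.3795584, 58.18336)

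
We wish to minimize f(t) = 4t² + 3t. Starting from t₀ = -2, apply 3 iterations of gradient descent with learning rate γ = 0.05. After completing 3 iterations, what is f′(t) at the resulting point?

-2.808

f′(t) = 8t + 3
Step 1: f′(-2) = -13; t₁ = -2 − 0.05·(-13) = -1.35
Step 2: f′(-1.35) = -7.8; t₂ = -1.35 − 0.05·(-7.8) = -0.96
Step 3: f′(-0.96) = -4.68; t₃ = -0.96 − 0.05·(-4.68) = -0.726
f′(t) at (-0.726) = -2.808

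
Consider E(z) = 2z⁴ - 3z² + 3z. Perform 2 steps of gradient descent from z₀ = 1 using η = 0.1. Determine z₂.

0.4

E′(z) = 8z³ - 6z + 3
z₁ = 1 − 0.1·5 = 0.5
z₂ = 0.5 − 0.1·1 = 0.4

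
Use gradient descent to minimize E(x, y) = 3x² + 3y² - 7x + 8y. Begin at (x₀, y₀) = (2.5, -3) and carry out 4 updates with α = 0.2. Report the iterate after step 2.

∇E = (6x - 7, 6y + 8)
(x₁, y₁) = (2.5, -3) − 0.2·(8, -10) = (0.9, -1)
(x₂, y₂) = (0.9, -1) − 0.2·(-1.6, 2) = (1.22, -1.4)

(1.22, -1.4)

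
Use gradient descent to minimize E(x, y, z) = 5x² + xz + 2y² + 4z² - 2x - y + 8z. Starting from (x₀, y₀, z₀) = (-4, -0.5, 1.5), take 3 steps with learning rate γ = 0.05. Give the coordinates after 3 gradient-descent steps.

(-0.3671875, -0.134, -0.282625)

∇E = (10x + z - 2, 4y - 1, x + 8z + 8)
(x₁, y₁, z₁) = (-4, -0.5, 1.5) − 0.05·(-40.5, -3, 16) = (-1.975, -0.35, 0.7)
(x₂, y₂, z₂) = (-1.975, -0.35, 0.7) − 0.05·(-21.05, -2.4, 11.625) = (-0.9225, -0.23, 0.11875)
(x₃, y₃, z₃) = (-0.9225, -0.23, 0.11875) − 0.05·(-11.10625, -1.92, 8.0275) = (-0.3671875, -0.134, -0.282625)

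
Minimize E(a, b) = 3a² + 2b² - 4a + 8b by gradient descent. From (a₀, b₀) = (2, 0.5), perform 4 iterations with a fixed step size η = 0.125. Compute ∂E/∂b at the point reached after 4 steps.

0.625

∇E = (6a - 4, 4b + 8)
(a₁, b₁) = (2, 0.5) − 0.125·(8, 10) = (1, -0.75)
(a₂, b₂) = (1, -0.75) − 0.125·(2, 5) = (0.75, -1.375)
(a₃, b₃) = (0.75, -1.375) − 0.125·(0.5, 2.5) = (0.6875, -1.6875)
(a₄, b₄) = (0.6875, -1.6875) − 0.125·(0.125, 1.25) = (0.671875, -1.84375)
∂E/∂b at (0.671875, -1.84375) = 0.625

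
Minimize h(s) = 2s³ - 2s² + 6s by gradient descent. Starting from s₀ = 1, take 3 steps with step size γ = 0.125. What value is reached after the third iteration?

h′(s) = 6s² - 4s + 6
Step 1: h′(1) = 8; s₁ = 1 − 0.125·8 = 0
Step 2: h′(0) = 6; s₂ = 0 − 0.125·6 = -0.75
Step 3: h′(-0.75) = 12.375; s₃ = -0.75 − 0.125·12.375 = -2.296875

-2.296875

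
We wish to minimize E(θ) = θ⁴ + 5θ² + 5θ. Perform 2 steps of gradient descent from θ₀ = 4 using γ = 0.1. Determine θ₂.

7111.3324

E′(θ) = 4θ³ + 10θ + 5
Step 1: E′(4) = 301; θ₁ = 4 − 0.1·301 = -26.1
Step 2: E′(-26.1) = -71374.324; θ₂ = -26.1 − 0.1·(-71374.324) = 7111.3324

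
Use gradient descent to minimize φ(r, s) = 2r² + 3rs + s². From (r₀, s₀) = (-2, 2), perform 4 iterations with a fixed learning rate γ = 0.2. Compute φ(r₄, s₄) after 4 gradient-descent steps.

∇φ = (4r + 3s, 3r + 2s)
Step 1: at (-2, 2), ∇φ = (-2, -2) → (-2, 2) − 0.2·(-2, -2) = (-1.6, 2.4)
Step 2: at (-1.6, 2.4), ∇φ = (0.8, 0) → (-1.6, 2.4) − 0.2·(0.8, 0) = (-1.76, 2.4)
Step 3: at (-1.76, 2.4), ∇φ = (0.16, -0.48) → (-1.76, 2.4) − 0.2·(0.16, -0.48) = (-1.792, 2.496)
Step 4: at (-1.792, 2.496), ∇φ = (0.32, -0.384) → (-1.792, 2.496) − 0.2·(0.32, -0.384) = (-1.856, 2.5728)
φ(-1.856, 2.5728) = -0.81657856

-0.81657856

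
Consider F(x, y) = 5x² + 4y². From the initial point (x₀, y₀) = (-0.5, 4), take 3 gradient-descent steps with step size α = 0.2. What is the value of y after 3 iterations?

-0.864

∇F = (10x, 8y)
(x₁, y₁) = (-0.5, 4) − 0.2·(-5, 32) = (0.5, -2.4)
(x₂, y₂) = (0.5, -2.4) − 0.2·(5, -19.2) = (-0.5, 1.44)
(x₃, y₃) = (-0.5, 1.44) − 0.2·(-5, 11.52) = (0.5, -0.864)
y = -0.864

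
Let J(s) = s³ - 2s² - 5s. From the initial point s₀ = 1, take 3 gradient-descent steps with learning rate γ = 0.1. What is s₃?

2.0941648

J′(s) = 3s² - 4s - 5
s₁ = 1 − 0.1·(-6) = 1.6
s₂ = 1.6 − 0.1·(-3.72) = 1.972
s₃ = 1.972 − 0.1·(-1.221648) = 2.0941648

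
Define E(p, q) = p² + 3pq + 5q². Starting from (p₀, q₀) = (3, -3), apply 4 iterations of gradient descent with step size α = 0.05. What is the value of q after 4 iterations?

∇E = (2p + 3q, 3p + 10q)
Step 1: at (3, -3), ∇E = (-3, -21) → (3, -3) − 0.05·(-3, -21) = (3.15, -1.95)
Step 2: at (3.15, -1.95), ∇E = (0.45, -10.05) → (3.15, -1.95) − 0.05·(0.45, -10.05) = (3.1275, -1.4475)
Step 3: at (3.1275, -1.4475), ∇E = (1.9125, -5.0925) → (3.1275, -1.4475) − 0.05·(1.9125, -5.0925) = (3.031875, -1.192875)
Step 4: at (3.031875, -1.192875), ∇E = (2.485125, -2.833125) → (3.031875, -1.192875) − 0.05·(2.485125, -2.833125) = (2.90761875, -1.05121875)
q = -1.05121875

-1.05121875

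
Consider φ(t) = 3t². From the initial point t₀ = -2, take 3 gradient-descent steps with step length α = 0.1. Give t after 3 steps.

φ′(t) = 6t
Step 1: φ′(-2) = -12; t₁ = -2 − 0.1·(-12) = -0.8
Step 2: φ′(-0.8) = -4.8; t₂ = -0.8 − 0.1·(-4.8) = -0.32
Step 3: φ′(-0.32) = -1.92; t₃ = -0.32 − 0.1·(-1.92) = -0.128

-0.128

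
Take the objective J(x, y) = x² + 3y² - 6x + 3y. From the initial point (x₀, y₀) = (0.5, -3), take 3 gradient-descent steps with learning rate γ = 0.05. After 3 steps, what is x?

1.1775

∇J = (2x - 6, 6y + 3)
(x₁, y₁) = (0.5, -3) − 0.05·(-5, -15) = (0.75, -2.25)
(x₂, y₂) = (0.75, -2.25) − 0.05·(-4.5, -10.5) = (0.975, -1.725)
(x₃, y₃) = (0.975, -1.725) − 0.05·(-4.05, -7.35) = (1.1775, -1.3575)
x = 1.1775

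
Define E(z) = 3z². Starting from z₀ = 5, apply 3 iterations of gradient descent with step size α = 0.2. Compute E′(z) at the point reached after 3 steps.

E′(z) = 6z
z₁ = 5 − 0.2·30 = -1
z₂ = -1 − 0.2·(-6) = 0.2
z₃ = 0.2 − 0.2·1.2 = -0.04
E′(z) at (-0.04) = -0.24

-0.24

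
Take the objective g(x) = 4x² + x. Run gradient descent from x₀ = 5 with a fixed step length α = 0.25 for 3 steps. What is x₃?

g′(x) = 8x + 1
Step 1: g′(5) = 41; x₁ = 5 − 0.25·41 = -5.25
Step 2: g′(-5.25) = -41; x₂ = -5.25 − 0.25·(-41) = 5
Step 3: g′(5) = 41; x₃ = 5 − 0.25·41 = -5.25

-5.25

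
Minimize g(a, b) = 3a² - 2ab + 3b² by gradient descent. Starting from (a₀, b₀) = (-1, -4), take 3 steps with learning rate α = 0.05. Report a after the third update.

-0.956

∇g = (6a - 2b, -2a + 6b)
(a₁, b₁) = (-1, -4) − 0.05·(2, -22) = (-1.1, -2.9)
(a₂, b₂) = (-1.1, -2.9) − 0.05·(-0.8, -15.2) = (-1.06, -2.14)
(a₃, b₃) = (-1.06, -2.14) − 0.05·(-2.08, -10.72) = (-0.956, -1.604)
a = -0.956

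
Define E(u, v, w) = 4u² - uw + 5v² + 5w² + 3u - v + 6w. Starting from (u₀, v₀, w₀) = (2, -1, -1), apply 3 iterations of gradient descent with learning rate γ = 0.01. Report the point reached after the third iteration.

(1.448392, -0.7019, -0.843034)

∇E = (8u - w + 3, 10v - 1, -u + 10w + 6)
Step 1: at (2, -1, -1), ∇E = (20, -11, -6) → (2, -1, -1) − 0.01·(20, -11, -6) = (1.8, -0.89, -0.94)
Step 2: at (1.8, -0.89, -0.94), ∇E = (18.34, -9.9, -5.2) → (1.8, -0.89, -0.94) − 0.01·(18.34, -9.9, -5.2) = (1.6166, -0.791, -0.888)
Step 3: at (1.6166, -0.791, -0.888), ∇E = (16.8208, -8.91, -4.4966) → (1.6166, -0.791, -0.888) − 0.01·(16.8208, -8.91, -4.4966) = (1.448392, -0.7019, -0.843034)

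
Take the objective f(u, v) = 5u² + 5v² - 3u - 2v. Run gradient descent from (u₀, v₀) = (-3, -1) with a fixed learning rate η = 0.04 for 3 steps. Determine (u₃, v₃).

∇f = (10u - 3, 10v - 2)
(u₁, v₁) = (-3, -1) − 0.04·(-33, -12) = (-1.68, -0.52)
(u₂, v₂) = (-1.68, -0.52) − 0.04·(-19.8, -7.2) = (-0.888, -0.232)
(u₃, v₃) = (-0.888, -0.232) − 0.04·(-11.88, -4.32) = (-0.4128, -0.0592)

(-0.4128, -0.0592)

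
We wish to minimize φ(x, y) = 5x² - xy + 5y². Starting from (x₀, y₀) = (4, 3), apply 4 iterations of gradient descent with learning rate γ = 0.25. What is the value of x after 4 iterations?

13.234375

∇φ = (10x - y, -x + 10y)
(x₁, y₁) = (4, 3) − 0.25·(37, 26) = (-5.25, -3.5)
(x₂, y₂) = (-5.25, -3.5) − 0.25·(-49, -29.75) = (7, 3.9375)
(x₃, y₃) = (7, 3.9375) − 0.25·(66.0625, 32.375) = (-9.515625, -4.15625)
(x₄, y₄) = (-9.515625, -4.15625) − 0.25·(-91, -32.046875) = (13.234375, 3.85546875)
x = 13.234375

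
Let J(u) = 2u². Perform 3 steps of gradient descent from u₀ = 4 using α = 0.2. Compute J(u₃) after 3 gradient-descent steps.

J′(u) = 4u
Step 1: J′(4) = 16; u₁ = 4 − 0.2·16 = 0.8
Step 2: J′(0.8) = 3.2; u₂ = 0.8 − 0.2·3.2 = 0.16
Step 3: J′(0.16) = 0.64; u₃ = 0.16 − 0.2·0.64 = 0.032
J(0.032) = 0.002048

0.002048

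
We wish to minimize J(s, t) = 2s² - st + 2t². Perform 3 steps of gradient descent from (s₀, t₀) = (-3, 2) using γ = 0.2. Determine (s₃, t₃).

∇J = (4s - t, -s + 4t)
(s₁, t₁) = (-3, 2) − 0.2·(-14, 11) = (-0.2, -0.2)
(s₂, t₂) = (-0.2, -0.2) − 0.2·(-0.6, -0.6) = (-0.08, -0.08)
(s₃, t₃) = (-0.08, -0.08) − 0.2·(-0.24, -0.24) = (-0.032, -0.032)

(-0.032, -0.032)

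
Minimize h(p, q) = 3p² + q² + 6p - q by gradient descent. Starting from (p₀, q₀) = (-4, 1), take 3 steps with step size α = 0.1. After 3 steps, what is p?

-1.192

∇h = (6p + 6, 2q - 1)
Step 1: at (-4, 1), ∇h = (-18, 1) → (-4, 1) − 0.1·(-18, 1) = (-2.2, 0.9)
Step 2: at (-2.2, 0.9), ∇h = (-7.2, 0.8) → (-2.2, 0.9) − 0.1·(-7.2, 0.8) = (-1.48, 0.82)
Step 3: at (-1.48, 0.82), ∇h = (-2.88, 0.64) → (-1.48, 0.82) − 0.1·(-2.88, 0.64) = (-1.192, 0.756)
p = -1.192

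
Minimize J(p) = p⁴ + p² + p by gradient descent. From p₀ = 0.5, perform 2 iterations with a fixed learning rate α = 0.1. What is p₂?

0.09375

J′(p) = 4p³ + 2p + 1
Step 1: J′(0.5) = 2.5; p₁ = 0.5 − 0.1·2.5 = 0.25
Step 2: J′(0.25) = 1.5625; p₂ = 0.25 − 0.1·1.5625 = 0.09375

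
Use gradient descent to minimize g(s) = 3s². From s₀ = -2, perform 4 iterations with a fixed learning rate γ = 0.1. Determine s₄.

-0.0512

g′(s) = 6s
Step 1: g′(-2) = -12; s₁ = -2 − 0.1·(-12) = -0.8
Step 2: g′(-0.8) = -4.8; s₂ = -0.8 − 0.1·(-4.8) = -0.32
Step 3: g′(-0.32) = -1.92; s₃ = -0.32 − 0.1·(-1.92) = -0.128
Step 4: g′(-0.128) = -0.768; s₄ = -0.128 − 0.1·(-0.768) = -0.0512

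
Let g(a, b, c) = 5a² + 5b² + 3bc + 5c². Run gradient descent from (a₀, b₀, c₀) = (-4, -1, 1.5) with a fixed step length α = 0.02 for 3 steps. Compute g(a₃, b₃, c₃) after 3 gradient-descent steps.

25.529891907568

∇g = (10a, 10b + 3c, 3b + 10c)
Step 1: at (-4, -1, 1.5), ∇g = (-40, -5.5, 12) → (-4, -1, 1.5) − 0.02·(-40, -5.5, 12) = (-3.2, -0.89, 1.26)
Step 2: at (-3.2, -0.89, 1.26), ∇g = (-32, -5.12, 9.93) → (-3.2, -0.89, 1.26) − 0.02·(-32, -5.12, 9.93) = (-2.56, -0.7876, 1.0614)
Step 3: at (-2.56, -0.7876, 1.0614), ∇g = (-25.6, -4.6918, 8.2512) → (-2.56, -0.7876, 1.0614) − 0.02·(-25.6, -4.6918, 8.2512) = (-2.048, -0.693764, 0.896376)
g(-2.048, -0.693764, 0.896376) = 25.529891907568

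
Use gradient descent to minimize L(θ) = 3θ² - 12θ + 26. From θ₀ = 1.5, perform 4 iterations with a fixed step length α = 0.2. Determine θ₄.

1.9992

L′(θ) = 6θ - 12
θ₁ = 1.5 − 0.2·(-3) = 2.1
θ₂ = 2.1 − 0.2·0.6 = 1.98
θ₃ = 1.98 − 0.2·(-0.12) = 2.004
θ₄ = 2.004 − 0.2·0.024 = 1.9992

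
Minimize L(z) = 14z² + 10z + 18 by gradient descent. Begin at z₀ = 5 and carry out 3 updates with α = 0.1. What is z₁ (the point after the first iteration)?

-10

L′(z) = 28z + 10
z₁ = 5 − 0.1·150 = -10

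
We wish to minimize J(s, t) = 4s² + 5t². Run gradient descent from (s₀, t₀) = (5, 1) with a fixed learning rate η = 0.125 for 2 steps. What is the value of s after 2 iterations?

0

∇J = (8s, 10t)
Step 1: at (5, 1), ∇J = (40, 10) → (5, 1) − 0.125·(40, 10) = (0, -0.25)
Step 2: at (0, -0.25), ∇J = (0, -2.5) → (0, -0.25) − 0.125·(0, -2.5) = (0, 0.0625)
s = 0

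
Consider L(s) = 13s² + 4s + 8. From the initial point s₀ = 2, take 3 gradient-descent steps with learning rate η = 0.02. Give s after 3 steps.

0.084352

L′(s) = 26s + 4
s₁ = 2 − 0.02·56 = 0.88
s₂ = 0.88 − 0.02·26.88 = 0.3424
s₃ = 0.3424 − 0.02·12.9024 = 0.084352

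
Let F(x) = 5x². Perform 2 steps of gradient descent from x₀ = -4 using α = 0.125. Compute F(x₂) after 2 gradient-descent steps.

0.3125

F′(x) = 10x
Step 1: F′(-4) = -40; x₁ = -4 − 0.125·(-40) = 1
Step 2: F′(1) = 10; x₂ = 1 − 0.125·10 = -0.25
F(-0.25) = 0.3125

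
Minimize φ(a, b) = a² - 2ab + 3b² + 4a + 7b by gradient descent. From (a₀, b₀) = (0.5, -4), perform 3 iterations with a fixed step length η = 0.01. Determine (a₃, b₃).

(0.128208, -3.499272)

∇φ = (2a - 2b + 4, -2a + 6b + 7)
Step 1: at (0.5, -4), ∇φ = (13, -18) → (0.5, -4) − 0.01·(13, -18) = (0.37, -3.82)
Step 2: at (0.37, -3.82), ∇φ = (12.38, -16.66) → (0.37, -3.82) − 0.01·(12.38, -16.66) = (0.2462, -3.6534)
Step 3: at (0.2462, -3.6534), ∇φ = (11.7992, -15.4128) → (0.2462, -3.6534) − 0.01·(11.7992, -15.4128) = (0.128208, -3.499272)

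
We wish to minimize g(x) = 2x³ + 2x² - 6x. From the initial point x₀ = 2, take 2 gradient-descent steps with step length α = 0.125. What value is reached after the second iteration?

-1.046875

g′(x) = 6x² + 4x - 6
x₁ = 2 − 0.125·26 = -1.25
x₂ = -1.25 − 0.125·(-1.625) = -1.046875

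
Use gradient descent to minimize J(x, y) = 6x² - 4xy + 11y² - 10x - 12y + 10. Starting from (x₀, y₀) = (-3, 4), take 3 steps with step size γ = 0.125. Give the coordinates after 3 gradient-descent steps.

∇J = (12x - 4y - 10, -4x + 22y - 12)
(x₁, y₁) = (-3, 4) − 0.125·(-62, 88) = (4.75, -7)
(x₂, y₂) = (4.75, -7) − 0.125·(75, -185) = (-4.625, 16.125)
(x₃, y₃) = (-4.625, 16.125) − 0.125·(-130, 361.25) = (11.625, -29.03125)

(11.625, -29.03125)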